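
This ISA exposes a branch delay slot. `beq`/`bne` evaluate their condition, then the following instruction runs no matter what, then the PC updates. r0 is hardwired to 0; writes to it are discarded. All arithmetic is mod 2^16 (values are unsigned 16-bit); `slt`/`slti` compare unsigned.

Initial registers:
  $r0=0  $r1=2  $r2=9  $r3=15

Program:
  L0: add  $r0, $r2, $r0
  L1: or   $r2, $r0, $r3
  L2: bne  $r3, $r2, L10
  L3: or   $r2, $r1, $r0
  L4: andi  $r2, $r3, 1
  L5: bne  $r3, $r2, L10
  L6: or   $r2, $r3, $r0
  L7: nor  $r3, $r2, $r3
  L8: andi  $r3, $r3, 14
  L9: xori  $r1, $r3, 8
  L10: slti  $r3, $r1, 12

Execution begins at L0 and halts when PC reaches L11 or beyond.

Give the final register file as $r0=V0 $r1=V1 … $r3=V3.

$r0=0 $r1=2 $r2=15 $r3=1

PC=0  add  $r0, $r2, $r0     | $r0=0 $r1=2 $r2=9 $r3=15
PC=1  or   $r2, $r0, $r3     | $r0=0 $r1=2 $r2=15 $r3=15
PC=2  bne  $r3, $r2, L10     | $r0=0 $r1=2 $r2=15 $r3=15  [not taken]
PC=3  or   $r2, $r1, $r0     | $r0=0 $r1=2 $r2=2 $r3=15
PC=4  andi  $r2, $r3, 1      | $r0=0 $r1=2 $r2=1 $r3=15
PC=5  bne  $r3, $r2, L10     | $r0=0 $r1=2 $r2=1 $r3=15  [TAKEN]
PC=6  or   $r2, $r3, $r0     | $r0=0 $r1=2 $r2=15 $r3=15
PC=10 slti  $r3, $r1, 12     | $r0=0 $r1=2 $r2=15 $r3=1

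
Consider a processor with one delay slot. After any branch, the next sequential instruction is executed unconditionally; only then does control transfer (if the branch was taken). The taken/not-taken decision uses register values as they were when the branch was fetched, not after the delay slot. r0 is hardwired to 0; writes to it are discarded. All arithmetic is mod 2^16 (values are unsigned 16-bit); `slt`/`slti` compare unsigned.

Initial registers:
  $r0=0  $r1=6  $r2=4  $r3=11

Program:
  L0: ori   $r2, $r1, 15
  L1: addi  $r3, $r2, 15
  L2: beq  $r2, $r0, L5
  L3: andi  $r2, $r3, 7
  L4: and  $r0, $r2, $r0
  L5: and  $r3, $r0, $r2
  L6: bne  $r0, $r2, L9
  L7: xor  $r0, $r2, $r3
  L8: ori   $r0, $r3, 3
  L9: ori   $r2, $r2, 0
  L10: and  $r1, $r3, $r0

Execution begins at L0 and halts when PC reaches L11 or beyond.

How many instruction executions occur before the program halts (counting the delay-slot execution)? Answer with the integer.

10

#0 ori   $r2, $r1, 15 ; 0/6/15/11
#1 addi  $r3, $r2, 15 ; 0/6/15/30
#2 beq  $r2, $r0, L5 ; 0/6/15/30 ; →fallthru
#3 andi  $r2, $r3, 7 ; 0/6/6/30
#4 and  $r0, $r2, $r0 ; 0/6/6/30
#5 and  $r3, $r0, $r2 ; 0/6/6/0
#6 bne  $r0, $r2, L9 ; 0/6/6/0 ; →target
#7 xor  $r0, $r2, $r3 ; 0/6/6/0
#9 ori   $r2, $r2, 0 ; 0/6/6/0
#10 and  $r1, $r3, $r0 ; 0/0/6/0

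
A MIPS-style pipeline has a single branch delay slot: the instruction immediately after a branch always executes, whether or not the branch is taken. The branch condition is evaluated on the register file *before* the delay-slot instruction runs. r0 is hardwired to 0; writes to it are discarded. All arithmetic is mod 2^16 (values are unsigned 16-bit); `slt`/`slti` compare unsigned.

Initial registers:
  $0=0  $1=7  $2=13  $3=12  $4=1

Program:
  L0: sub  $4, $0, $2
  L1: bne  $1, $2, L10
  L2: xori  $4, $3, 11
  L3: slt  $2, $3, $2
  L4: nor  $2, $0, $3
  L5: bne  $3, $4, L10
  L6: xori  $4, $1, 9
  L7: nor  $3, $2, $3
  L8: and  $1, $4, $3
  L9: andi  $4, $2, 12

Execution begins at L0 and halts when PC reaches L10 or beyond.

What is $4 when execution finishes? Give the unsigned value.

[0] sub  $4, $0, $2  →  {$0:0, $1:7, $2:13, $3:12, $4:65523}
[1] bne  $1, $2, L10  →  {$0:0, $1:7, $2:13, $3:12, $4:65523}  ⟨branch taken⟩
[2] xori  $4, $3, 11  →  {$0:0, $1:7, $2:13, $3:12, $4:7}

7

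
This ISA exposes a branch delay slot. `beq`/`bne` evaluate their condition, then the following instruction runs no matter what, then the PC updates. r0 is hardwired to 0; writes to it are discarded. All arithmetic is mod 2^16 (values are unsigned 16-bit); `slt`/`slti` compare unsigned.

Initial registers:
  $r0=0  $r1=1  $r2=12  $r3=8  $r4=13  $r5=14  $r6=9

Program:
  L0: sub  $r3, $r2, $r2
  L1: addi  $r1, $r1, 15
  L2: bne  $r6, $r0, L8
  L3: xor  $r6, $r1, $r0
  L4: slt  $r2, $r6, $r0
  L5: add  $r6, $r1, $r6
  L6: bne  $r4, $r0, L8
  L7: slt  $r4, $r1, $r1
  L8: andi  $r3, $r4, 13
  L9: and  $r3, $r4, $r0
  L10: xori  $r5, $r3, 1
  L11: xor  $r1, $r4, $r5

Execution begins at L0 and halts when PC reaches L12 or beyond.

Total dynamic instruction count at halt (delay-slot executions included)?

8

[0] sub  $r3, $r2, $r2  →  {$r0:0, $r1:1, $r2:12, $r3:0, $r4:13, $r5:14, $r6:9}
[1] addi  $r1, $r1, 15  →  {$r0:0, $r1:16, $r2:12, $r3:0, $r4:13, $r5:14, $r6:9}
[2] bne  $r6, $r0, L8  →  {$r0:0, $r1:16, $r2:12, $r3:0, $r4:13, $r5:14, $r6:9}  ⟨branch taken⟩
[3] xor  $r6, $r1, $r0  →  {$r0:0, $r1:16, $r2:12, $r3:0, $r4:13, $r5:14, $r6:16}
[8] andi  $r3, $r4, 13  →  {$r0:0, $r1:16, $r2:12, $r3:13, $r4:13, $r5:14, $r6:16}
[9] and  $r3, $r4, $r0  →  {$r0:0, $r1:16, $r2:12, $r3:0, $r4:13, $r5:14, $r6:16}
[10] xori  $r5, $r3, 1  →  {$r0:0, $r1:16, $r2:12, $r3:0, $r4:13, $r5:1, $r6:16}
[11] xor  $r1, $r4, $r5  →  {$r0:0, $r1:12, $r2:12, $r3:0, $r4:13, $r5:1, $r6:16}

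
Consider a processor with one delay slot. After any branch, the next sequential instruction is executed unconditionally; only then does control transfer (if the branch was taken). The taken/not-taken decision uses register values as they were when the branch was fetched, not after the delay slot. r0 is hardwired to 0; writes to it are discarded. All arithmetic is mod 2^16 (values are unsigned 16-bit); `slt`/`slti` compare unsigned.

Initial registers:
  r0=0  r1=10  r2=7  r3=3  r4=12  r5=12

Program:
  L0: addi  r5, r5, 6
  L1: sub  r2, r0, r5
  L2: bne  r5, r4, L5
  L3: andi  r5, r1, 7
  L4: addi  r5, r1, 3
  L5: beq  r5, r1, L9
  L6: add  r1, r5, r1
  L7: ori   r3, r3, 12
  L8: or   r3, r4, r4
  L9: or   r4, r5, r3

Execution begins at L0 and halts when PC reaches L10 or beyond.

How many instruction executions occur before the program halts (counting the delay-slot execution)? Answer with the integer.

#0 addi  r5, r5, 6 ; 0/10/7/3/12/18
#1 sub  r2, r0, r5 ; 0/10/65518/3/12/18
#2 bne  r5, r4, L5 ; 0/10/65518/3/12/18 ; →target
#3 andi  r5, r1, 7 ; 0/10/65518/3/12/2
#5 beq  r5, r1, L9 ; 0/10/65518/3/12/2 ; →fallthru
#6 add  r1, r5, r1 ; 0/12/65518/3/12/2
#7 ori   r3, r3, 12 ; 0/12/65518/15/12/2
#8 or   r3, r4, r4 ; 0/12/65518/12/12/2
#9 or   r4, r5, r3 ; 0/12/65518/12/14/2

9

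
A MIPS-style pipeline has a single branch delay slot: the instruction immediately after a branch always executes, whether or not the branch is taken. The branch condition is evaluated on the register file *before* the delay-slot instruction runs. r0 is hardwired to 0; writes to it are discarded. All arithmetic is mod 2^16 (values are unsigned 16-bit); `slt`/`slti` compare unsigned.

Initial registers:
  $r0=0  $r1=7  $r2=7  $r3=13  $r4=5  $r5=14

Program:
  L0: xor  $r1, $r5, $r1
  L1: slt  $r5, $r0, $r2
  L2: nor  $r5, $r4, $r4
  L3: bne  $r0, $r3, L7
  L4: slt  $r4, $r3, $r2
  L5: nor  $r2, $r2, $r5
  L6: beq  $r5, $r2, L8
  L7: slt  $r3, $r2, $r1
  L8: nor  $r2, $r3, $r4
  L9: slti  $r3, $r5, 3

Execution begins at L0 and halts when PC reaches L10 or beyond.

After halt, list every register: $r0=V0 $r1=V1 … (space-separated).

$r0=0 $r1=9 $r2=65534 $r3=0 $r4=0 $r5=65530

  step pc=0: xor  $r1, $r5, $r1  regs=(0,9,7,13,5,14)
  step pc=1: slt  $r5, $r0, $r2  regs=(0,9,7,13,5,1)
  step pc=2: nor  $r5, $r4, $r4  regs=(0,9,7,13,5,65530)
  step pc=3: bne  $r0, $r3, L7  cond=T  regs=(0,9,7,13,5,65530)
  step pc=4: slt  $r4, $r3, $r2  regs=(0,9,7,13,0,65530)
  step pc=7: slt  $r3, $r2, $r1  regs=(0,9,7,1,0,65530)
  step pc=8: nor  $r2, $r3, $r4  regs=(0,9,65534,1,0,65530)
  step pc=9: slti  $r3, $r5, 3  regs=(0,9,65534,0,0,65530)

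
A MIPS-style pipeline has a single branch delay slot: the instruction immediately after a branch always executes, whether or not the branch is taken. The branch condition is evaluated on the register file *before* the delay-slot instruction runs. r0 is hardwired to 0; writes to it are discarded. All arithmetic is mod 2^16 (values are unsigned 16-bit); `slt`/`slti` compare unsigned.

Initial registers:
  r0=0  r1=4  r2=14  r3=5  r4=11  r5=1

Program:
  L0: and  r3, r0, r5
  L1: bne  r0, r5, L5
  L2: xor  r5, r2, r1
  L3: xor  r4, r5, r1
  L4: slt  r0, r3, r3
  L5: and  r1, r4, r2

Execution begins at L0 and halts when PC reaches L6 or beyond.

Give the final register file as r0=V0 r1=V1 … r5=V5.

r0=0 r1=10 r2=14 r3=0 r4=11 r5=10

PC=0  and  r3, r0, r5        | r0=0 r1=4 r2=14 r3=0 r4=11 r5=1
PC=1  bne  r0, r5, L5        | r0=0 r1=4 r2=14 r3=0 r4=11 r5=1  [TAKEN]
PC=2  xor  r5, r2, r1        | r0=0 r1=4 r2=14 r3=0 r4=11 r5=10
PC=5  and  r1, r4, r2        | r0=0 r1=10 r2=14 r3=0 r4=11 r5=10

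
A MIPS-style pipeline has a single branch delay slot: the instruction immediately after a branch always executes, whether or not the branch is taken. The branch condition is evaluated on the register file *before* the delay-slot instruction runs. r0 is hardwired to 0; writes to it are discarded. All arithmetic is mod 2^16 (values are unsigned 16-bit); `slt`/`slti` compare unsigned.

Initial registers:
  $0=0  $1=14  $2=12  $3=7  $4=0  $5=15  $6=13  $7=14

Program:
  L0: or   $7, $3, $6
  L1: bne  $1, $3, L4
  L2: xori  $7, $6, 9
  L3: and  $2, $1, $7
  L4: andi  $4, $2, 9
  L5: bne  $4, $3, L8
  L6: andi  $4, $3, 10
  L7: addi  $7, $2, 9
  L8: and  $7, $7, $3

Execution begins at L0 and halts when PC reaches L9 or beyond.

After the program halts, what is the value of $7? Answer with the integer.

PC=0  or   $7, $3, $6        | $0=0 $1=14 $2=12 $3=7 $4=0 $5=15 $6=13 $7=15
PC=1  bne  $1, $3, L4        | $0=0 $1=14 $2=12 $3=7 $4=0 $5=15 $6=13 $7=15  [TAKEN]
PC=2  xori  $7, $6, 9        | $0=0 $1=14 $2=12 $3=7 $4=0 $5=15 $6=13 $7=4
PC=4  andi  $4, $2, 9        | $0=0 $1=14 $2=12 $3=7 $4=8 $5=15 $6=13 $7=4
PC=5  bne  $4, $3, L8        | $0=0 $1=14 $2=12 $3=7 $4=8 $5=15 $6=13 $7=4  [TAKEN]
PC=6  andi  $4, $3, 10       | $0=0 $1=14 $2=12 $3=7 $4=2 $5=15 $6=13 $7=4
PC=8  and  $7, $7, $3        | $0=0 $1=14 $2=12 $3=7 $4=2 $5=15 $6=13 $7=4

4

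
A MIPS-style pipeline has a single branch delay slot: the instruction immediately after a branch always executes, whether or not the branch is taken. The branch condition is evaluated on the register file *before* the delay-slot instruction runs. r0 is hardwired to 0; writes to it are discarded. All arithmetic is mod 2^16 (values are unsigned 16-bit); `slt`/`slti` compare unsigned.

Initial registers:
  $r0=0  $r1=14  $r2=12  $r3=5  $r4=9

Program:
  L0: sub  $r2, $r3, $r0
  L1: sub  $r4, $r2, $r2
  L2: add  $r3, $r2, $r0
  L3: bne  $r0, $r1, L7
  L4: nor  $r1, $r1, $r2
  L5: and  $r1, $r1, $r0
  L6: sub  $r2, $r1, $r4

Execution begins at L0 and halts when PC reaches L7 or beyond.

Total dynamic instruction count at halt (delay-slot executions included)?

5

  step pc=0: sub  $r2, $r3, $r0  regs=(0,14,5,5,9)
  step pc=1: sub  $r4, $r2, $r2  regs=(0,14,5,5,0)
  step pc=2: add  $r3, $r2, $r0  regs=(0,14,5,5,0)
  step pc=3: bne  $r0, $r1, L7  cond=T  regs=(0,14,5,5,0)
  step pc=4: nor  $r1, $r1, $r2  regs=(0,65520,5,5,0)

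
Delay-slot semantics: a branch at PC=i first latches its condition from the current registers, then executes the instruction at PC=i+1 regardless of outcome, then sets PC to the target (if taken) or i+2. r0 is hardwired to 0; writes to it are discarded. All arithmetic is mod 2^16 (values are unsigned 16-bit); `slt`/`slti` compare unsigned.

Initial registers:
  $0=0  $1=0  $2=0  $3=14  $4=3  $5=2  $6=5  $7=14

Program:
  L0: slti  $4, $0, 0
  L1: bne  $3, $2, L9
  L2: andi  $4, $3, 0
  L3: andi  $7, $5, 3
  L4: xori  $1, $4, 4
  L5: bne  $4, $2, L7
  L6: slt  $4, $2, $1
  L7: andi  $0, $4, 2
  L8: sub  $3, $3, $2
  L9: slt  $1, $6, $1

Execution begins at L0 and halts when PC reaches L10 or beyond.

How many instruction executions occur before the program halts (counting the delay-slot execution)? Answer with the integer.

  step pc=0: slti  $4, $0, 0  regs=(0,0,0,14,0,2,5,14)
  step pc=1: bne  $3, $2, L9  cond=T  regs=(0,0,0,14,0,2,5,14)
  step pc=2: andi  $4, $3, 0  regs=(0,0,0,14,0,2,5,14)
  step pc=9: slt  $1, $6, $1  regs=(0,0,0,14,0,2,5,14)

4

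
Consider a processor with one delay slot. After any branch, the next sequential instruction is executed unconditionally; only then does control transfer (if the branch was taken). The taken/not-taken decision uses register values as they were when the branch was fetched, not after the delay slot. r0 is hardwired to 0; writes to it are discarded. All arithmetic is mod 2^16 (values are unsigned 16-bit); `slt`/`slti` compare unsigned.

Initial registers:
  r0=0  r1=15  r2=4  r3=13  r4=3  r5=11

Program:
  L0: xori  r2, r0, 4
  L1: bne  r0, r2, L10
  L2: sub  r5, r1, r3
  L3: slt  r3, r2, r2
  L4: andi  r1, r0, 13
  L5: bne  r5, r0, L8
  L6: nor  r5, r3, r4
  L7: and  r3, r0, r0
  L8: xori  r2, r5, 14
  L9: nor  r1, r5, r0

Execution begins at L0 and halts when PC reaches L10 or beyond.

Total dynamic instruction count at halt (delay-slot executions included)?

  step pc=0: xori  r2, r0, 4  regs=(0,15,4,13,3,11)
  step pc=1: bne  r0, r2, L10  cond=T  regs=(0,15,4,13,3,11)
  step pc=2: sub  r5, r1, r3  regs=(0,15,4,13,3,2)

3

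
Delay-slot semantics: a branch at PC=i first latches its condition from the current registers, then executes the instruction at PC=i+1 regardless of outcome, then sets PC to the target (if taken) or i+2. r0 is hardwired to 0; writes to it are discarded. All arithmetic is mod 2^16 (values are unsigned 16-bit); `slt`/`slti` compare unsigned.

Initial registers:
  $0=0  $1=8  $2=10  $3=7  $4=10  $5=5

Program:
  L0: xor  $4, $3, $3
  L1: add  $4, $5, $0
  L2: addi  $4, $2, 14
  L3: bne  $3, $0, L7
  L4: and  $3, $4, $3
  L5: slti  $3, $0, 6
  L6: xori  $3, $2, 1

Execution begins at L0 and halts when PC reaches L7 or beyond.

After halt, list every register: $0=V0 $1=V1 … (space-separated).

$0=0 $1=8 $2=10 $3=0 $4=24 $5=5

[0] xor  $4, $3, $3  →  {$0:0, $1:8, $2:10, $3:7, $4:0, $5:5}
[1] add  $4, $5, $0  →  {$0:0, $1:8, $2:10, $3:7, $4:5, $5:5}
[2] addi  $4, $2, 14  →  {$0:0, $1:8, $2:10, $3:7, $4:24, $5:5}
[3] bne  $3, $0, L7  →  {$0:0, $1:8, $2:10, $3:7, $4:24, $5:5}  ⟨branch taken⟩
[4] and  $3, $4, $3  →  {$0:0, $1:8, $2:10, $3:0, $4:24, $5:5}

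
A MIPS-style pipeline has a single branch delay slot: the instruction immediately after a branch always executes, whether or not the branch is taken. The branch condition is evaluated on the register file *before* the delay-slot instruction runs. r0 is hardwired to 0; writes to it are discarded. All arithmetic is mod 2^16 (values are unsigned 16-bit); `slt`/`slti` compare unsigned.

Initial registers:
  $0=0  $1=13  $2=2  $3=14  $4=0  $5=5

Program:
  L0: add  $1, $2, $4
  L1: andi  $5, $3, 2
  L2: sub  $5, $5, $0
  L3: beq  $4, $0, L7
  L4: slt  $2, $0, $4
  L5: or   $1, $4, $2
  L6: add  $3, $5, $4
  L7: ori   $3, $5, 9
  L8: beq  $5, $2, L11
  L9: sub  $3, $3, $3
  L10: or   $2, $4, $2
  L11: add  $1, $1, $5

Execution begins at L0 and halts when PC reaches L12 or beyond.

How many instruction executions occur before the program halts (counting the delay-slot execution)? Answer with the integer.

10

#0 add  $1, $2, $4 ; 0/2/2/14/0/5
#1 andi  $5, $3, 2 ; 0/2/2/14/0/2
#2 sub  $5, $5, $0 ; 0/2/2/14/0/2
#3 beq  $4, $0, L7 ; 0/2/2/14/0/2 ; →target
#4 slt  $2, $0, $4 ; 0/2/0/14/0/2
#7 ori   $3, $5, 9 ; 0/2/0/11/0/2
#8 beq  $5, $2, L11 ; 0/2/0/11/0/2 ; →fallthru
#9 sub  $3, $3, $3 ; 0/2/0/0/0/2
#10 or   $2, $4, $2 ; 0/2/0/0/0/2
#11 add  $1, $1, $5 ; 0/4/0/0/0/2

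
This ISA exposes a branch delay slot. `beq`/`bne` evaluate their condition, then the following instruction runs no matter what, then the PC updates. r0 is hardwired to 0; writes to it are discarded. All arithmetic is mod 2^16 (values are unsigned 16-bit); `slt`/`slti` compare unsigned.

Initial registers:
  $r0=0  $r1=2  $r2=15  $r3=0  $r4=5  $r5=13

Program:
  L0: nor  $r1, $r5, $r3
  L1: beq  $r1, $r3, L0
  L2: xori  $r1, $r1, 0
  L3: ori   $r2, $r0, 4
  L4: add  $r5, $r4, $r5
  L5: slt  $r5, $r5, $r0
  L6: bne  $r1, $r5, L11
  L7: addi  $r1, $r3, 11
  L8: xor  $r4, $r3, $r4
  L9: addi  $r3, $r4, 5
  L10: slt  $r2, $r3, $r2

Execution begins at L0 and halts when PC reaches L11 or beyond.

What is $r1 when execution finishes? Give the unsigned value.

  step pc=0: nor  $r1, $r5, $r3  regs=(0,65522,15,0,5,13)
  step pc=1: beq  $r1, $r3, L0  cond=F  regs=(0,65522,15,0,5,13)
  step pc=2: xori  $r1, $r1, 0  regs=(0,65522,15,0,5,13)
  step pc=3: ori   $r2, $r0, 4  regs=(0,65522,4,0,5,13)
  step pc=4: add  $r5, $r4, $r5  regs=(0,65522,4,0,5,18)
  step pc=5: slt  $r5, $r5, $r0  regs=(0,65522,4,0,5,0)
  step pc=6: bne  $r1, $r5, L11  cond=T  regs=(0,65522,4,0,5,0)
  step pc=7: addi  $r1, $r3, 11  regs=(0,11,4,0,5,0)

11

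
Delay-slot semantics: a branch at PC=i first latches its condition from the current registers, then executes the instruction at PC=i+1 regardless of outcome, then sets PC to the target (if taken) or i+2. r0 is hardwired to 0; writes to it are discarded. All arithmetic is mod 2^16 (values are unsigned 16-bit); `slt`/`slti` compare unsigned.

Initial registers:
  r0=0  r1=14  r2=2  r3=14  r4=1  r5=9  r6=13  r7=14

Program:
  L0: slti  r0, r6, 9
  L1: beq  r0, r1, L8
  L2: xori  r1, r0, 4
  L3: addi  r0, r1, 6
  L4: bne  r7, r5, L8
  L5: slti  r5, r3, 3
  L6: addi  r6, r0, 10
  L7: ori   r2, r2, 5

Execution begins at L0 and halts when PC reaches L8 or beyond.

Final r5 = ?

0

#0 slti  r0, r6, 9 ; 0/14/2/14/1/9/13/14
#1 beq  r0, r1, L8 ; 0/14/2/14/1/9/13/14 ; →fallthru
#2 xori  r1, r0, 4 ; 0/4/2/14/1/9/13/14
#3 addi  r0, r1, 6 ; 0/4/2/14/1/9/13/14
#4 bne  r7, r5, L8 ; 0/4/2/14/1/9/13/14 ; →target
#5 slti  r5, r3, 3 ; 0/4/2/14/1/0/13/14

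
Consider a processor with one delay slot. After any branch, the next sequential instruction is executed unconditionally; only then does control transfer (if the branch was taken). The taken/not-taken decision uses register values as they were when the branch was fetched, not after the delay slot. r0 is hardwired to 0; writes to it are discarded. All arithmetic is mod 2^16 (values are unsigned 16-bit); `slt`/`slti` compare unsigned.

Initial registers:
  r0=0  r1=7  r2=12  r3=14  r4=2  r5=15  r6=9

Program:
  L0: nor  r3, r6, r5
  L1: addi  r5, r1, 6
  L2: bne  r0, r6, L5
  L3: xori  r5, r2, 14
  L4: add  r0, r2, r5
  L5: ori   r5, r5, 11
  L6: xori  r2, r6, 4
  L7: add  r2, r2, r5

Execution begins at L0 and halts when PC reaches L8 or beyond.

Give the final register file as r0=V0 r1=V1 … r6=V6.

PC=0  nor  r3, r6, r5        | r0=0 r1=7 r2=12 r3=65520 r4=2 r5=15 r6=9
PC=1  addi  r5, r1, 6        | r0=0 r1=7 r2=12 r3=65520 r4=2 r5=13 r6=9
PC=2  bne  r0, r6, L5        | r0=0 r1=7 r2=12 r3=65520 r4=2 r5=13 r6=9  [TAKEN]
PC=3  xori  r5, r2, 14       | r0=0 r1=7 r2=12 r3=65520 r4=2 r5=2 r6=9
PC=5  ori   r5, r5, 11       | r0=0 r1=7 r2=12 r3=65520 r4=2 r5=11 r6=9
PC=6  xori  r2, r6, 4        | r0=0 r1=7 r2=13 r3=65520 r4=2 r5=11 r6=9
PC=7  add  r2, r2, r5        | r0=0 r1=7 r2=24 r3=65520 r4=2 r5=11 r6=9

r0=0 r1=7 r2=24 r3=65520 r4=2 r5=11 r6=9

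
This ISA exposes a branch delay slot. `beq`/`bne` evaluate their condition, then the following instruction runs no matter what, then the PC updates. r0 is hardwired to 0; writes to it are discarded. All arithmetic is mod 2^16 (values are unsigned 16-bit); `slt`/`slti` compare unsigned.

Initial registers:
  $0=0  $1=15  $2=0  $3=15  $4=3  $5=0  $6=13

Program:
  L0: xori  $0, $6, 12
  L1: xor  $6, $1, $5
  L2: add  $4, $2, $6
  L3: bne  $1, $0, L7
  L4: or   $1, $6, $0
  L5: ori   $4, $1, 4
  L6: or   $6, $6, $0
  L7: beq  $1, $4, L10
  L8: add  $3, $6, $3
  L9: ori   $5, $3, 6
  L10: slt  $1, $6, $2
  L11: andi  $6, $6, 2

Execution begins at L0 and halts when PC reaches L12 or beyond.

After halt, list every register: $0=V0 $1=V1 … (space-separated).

[0] xori  $0, $6, 12  →  {$0:0, $1:15, $2:0, $3:15, $4:3, $5:0, $6:13}
[1] xor  $6, $1, $5  →  {$0:0, $1:15, $2:0, $3:15, $4:3, $5:0, $6:15}
[2] add  $4, $2, $6  →  {$0:0, $1:15, $2:0, $3:15, $4:15, $5:0, $6:15}
[3] bne  $1, $0, L7  →  {$0:0, $1:15, $2:0, $3:15, $4:15, $5:0, $6:15}  ⟨branch taken⟩
[4] or   $1, $6, $0  →  {$0:0, $1:15, $2:0, $3:15, $4:15, $5:0, $6:15}
[7] beq  $1, $4, L10  →  {$0:0, $1:15, $2:0, $3:15, $4:15, $5:0, $6:15}  ⟨branch taken⟩
[8] add  $3, $6, $3  →  {$0:0, $1:15, $2:0, $3:30, $4:15, $5:0, $6:15}
[10] slt  $1, $6, $2  →  {$0:0, $1:0, $2:0, $3:30, $4:15, $5:0, $6:15}
[11] andi  $6, $6, 2  →  {$0:0, $1:0, $2:0, $3:30, $4:15, $5:0, $6:2}

$0=0 $1=0 $2=0 $3=30 $4=15 $5=0 $6=2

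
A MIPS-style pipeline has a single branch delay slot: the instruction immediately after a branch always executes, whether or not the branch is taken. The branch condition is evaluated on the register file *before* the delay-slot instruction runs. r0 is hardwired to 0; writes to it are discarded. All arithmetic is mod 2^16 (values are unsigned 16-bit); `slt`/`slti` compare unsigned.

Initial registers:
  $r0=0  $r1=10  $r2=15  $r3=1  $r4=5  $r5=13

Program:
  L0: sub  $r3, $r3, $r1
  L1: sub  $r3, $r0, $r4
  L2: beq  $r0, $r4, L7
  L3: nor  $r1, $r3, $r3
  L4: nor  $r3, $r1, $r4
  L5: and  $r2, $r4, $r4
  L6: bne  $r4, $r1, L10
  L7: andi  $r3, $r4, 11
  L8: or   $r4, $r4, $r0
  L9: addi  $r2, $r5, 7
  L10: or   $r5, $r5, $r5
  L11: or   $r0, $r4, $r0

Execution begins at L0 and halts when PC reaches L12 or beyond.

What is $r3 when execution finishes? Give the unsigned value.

PC=0  sub  $r3, $r3, $r1     | $r0=0 $r1=10 $r2=15 $r3=65527 $r4=5 $r5=13
PC=1  sub  $r3, $r0, $r4     | $r0=0 $r1=10 $r2=15 $r3=65531 $r4=5 $r5=13
PC=2  beq  $r0, $r4, L7      | $r0=0 $r1=10 $r2=15 $r3=65531 $r4=5 $r5=13  [not taken]
PC=3  nor  $r1, $r3, $r3     | $r0=0 $r1=4 $r2=15 $r3=65531 $r4=5 $r5=13
PC=4  nor  $r3, $r1, $r4     | $r0=0 $r1=4 $r2=15 $r3=65530 $r4=5 $r5=13
PC=5  and  $r2, $r4, $r4     | $r0=0 $r1=4 $r2=5 $r3=65530 $r4=5 $r5=13
PC=6  bne  $r4, $r1, L10     | $r0=0 $r1=4 $r2=5 $r3=65530 $r4=5 $r5=13  [TAKEN]
PC=7  andi  $r3, $r4, 11     | $r0=0 $r1=4 $r2=5 $r3=1 $r4=5 $r5=13
PC=10 or   $r5, $r5, $r5     | $r0=0 $r1=4 $r2=5 $r3=1 $r4=5 $r5=13
PC=11 or   $r0, $r4, $r0     | $r0=0 $r1=4 $r2=5 $r3=1 $r4=5 $r5=13

1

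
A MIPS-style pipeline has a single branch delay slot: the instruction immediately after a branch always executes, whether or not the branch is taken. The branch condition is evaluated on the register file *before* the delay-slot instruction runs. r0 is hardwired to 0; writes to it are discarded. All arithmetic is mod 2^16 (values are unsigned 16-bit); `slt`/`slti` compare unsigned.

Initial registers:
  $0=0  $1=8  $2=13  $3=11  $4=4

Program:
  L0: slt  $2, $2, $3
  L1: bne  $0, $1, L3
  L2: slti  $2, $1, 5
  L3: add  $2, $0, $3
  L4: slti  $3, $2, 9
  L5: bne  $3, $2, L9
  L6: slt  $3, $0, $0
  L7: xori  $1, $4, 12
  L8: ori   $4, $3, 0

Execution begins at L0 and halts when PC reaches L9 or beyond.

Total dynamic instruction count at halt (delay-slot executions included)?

#0 slt  $2, $2, $3 ; 0/8/0/11/4
#1 bne  $0, $1, L3 ; 0/8/0/11/4 ; →target
#2 slti  $2, $1, 5 ; 0/8/0/11/4
#3 add  $2, $0, $3 ; 0/8/11/11/4
#4 slti  $3, $2, 9 ; 0/8/11/0/4
#5 bne  $3, $2, L9 ; 0/8/11/0/4 ; →target
#6 slt  $3, $0, $0 ; 0/8/11/0/4

7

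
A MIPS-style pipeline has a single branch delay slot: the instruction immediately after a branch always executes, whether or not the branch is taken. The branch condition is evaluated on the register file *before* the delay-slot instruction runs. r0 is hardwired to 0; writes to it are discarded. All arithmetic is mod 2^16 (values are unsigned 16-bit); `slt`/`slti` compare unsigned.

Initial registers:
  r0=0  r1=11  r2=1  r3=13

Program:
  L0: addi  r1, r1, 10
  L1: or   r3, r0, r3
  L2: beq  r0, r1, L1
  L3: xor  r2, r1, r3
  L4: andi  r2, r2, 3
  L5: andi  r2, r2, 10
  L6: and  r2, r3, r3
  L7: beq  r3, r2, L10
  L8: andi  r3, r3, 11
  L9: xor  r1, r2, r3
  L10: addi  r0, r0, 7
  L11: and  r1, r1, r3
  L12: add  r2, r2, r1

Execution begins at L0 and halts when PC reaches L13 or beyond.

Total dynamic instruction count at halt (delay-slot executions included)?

PC=0  addi  r1, r1, 10       | r0=0 r1=21 r2=1 r3=13
PC=1  or   r3, r0, r3        | r0=0 r1=21 r2=1 r3=13
PC=2  beq  r0, r1, L1        | r0=0 r1=21 r2=1 r3=13  [not taken]
PC=3  xor  r2, r1, r3        | r0=0 r1=21 r2=24 r3=13
PC=4  andi  r2, r2, 3        | r0=0 r1=21 r2=0 r3=13
PC=5  andi  r2, r2, 10       | r0=0 r1=21 r2=0 r3=13
PC=6  and  r2, r3, r3        | r0=0 r1=21 r2=13 r3=13
PC=7  beq  r3, r2, L10       | r0=0 r1=21 r2=13 r3=13  [TAKEN]
PC=8  andi  r3, r3, 11       | r0=0 r1=21 r2=13 r3=9
PC=10 addi  r0, r0, 7        | r0=0 r1=21 r2=13 r3=9
PC=11 and  r1, r1, r3        | r0=0 r1=1 r2=13 r3=9
PC=12 add  r2, r2, r1        | r0=0 r1=1 r2=14 r3=9

12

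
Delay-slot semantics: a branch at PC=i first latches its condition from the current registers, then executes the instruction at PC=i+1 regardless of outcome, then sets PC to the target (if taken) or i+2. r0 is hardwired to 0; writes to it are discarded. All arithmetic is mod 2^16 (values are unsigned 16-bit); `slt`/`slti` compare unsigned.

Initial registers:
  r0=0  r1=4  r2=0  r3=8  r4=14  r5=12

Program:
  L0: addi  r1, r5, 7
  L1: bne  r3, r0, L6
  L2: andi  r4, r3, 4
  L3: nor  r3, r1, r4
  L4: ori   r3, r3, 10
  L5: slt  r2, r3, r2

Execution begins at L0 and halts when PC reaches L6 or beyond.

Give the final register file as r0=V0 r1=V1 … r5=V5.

#0 addi  r1, r5, 7 ; 0/19/0/8/14/12
#1 bne  r3, r0, L6 ; 0/19/0/8/14/12 ; →target
#2 andi  r4, r3, 4 ; 0/19/0/8/0/12

r0=0 r1=19 r2=0 r3=8 r4=0 r5=12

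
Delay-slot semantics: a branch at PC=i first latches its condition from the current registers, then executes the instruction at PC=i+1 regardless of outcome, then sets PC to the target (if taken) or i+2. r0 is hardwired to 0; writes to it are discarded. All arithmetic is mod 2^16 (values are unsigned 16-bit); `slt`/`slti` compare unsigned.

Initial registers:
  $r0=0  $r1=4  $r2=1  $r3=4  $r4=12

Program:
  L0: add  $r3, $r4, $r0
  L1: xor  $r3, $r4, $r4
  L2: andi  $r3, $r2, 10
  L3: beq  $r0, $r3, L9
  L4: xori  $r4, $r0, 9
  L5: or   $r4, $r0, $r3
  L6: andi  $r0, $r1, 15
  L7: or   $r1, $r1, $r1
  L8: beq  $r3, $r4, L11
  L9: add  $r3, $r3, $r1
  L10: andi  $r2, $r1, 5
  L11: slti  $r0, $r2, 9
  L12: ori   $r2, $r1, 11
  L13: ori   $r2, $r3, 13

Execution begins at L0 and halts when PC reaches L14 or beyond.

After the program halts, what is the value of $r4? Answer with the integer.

  step pc=0: add  $r3, $r4, $r0  regs=(0,4,1,12,12)
  step pc=1: xor  $r3, $r4, $r4  regs=(0,4,1,0,12)
  step pc=2: andi  $r3, $r2, 10  regs=(0,4,1,0,12)
  step pc=3: beq  $r0, $r3, L9  cond=T  regs=(0,4,1,0,12)
  step pc=4: xori  $r4, $r0, 9  regs=(0,4,1,0,9)
  step pc=9: add  $r3, $r3, $r1  regs=(0,4,1,4,9)
  step pc=10: andi  $r2, $r1, 5  regs=(0,4,4,4,9)
  step pc=11: slti  $r0, $r2, 9  regs=(0,4,4,4,9)
  step pc=12: ori   $r2, $r1, 11  regs=(0,4,15,4,9)
  step pc=13: ori   $r2, $r3, 13  regs=(0,4,13,4,9)

9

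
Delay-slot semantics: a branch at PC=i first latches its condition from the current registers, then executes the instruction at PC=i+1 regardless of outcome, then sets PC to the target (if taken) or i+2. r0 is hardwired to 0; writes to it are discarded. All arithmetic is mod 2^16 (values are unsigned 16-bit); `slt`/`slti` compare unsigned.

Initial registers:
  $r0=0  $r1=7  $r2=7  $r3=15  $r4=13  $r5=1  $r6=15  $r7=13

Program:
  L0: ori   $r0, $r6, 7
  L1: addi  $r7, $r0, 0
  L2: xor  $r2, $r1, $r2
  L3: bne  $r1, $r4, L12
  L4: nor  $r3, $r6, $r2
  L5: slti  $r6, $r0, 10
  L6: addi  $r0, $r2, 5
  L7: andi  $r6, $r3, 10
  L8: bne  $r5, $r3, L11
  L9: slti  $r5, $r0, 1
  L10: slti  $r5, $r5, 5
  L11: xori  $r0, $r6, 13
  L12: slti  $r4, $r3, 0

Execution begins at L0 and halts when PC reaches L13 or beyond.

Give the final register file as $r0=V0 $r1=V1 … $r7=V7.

$r0=0 $r1=7 $r2=0 $r3=65520 $r4=0 $r5=1 $r6=15 $r7=0

#0 ori   $r0, $r6, 7 ; 0/7/7/15/13/1/15/13
#1 addi  $r7, $r0, 0 ; 0/7/7/15/13/1/15/0
#2 xor  $r2, $r1, $r2 ; 0/7/0/15/13/1/15/0
#3 bne  $r1, $r4, L12 ; 0/7/0/15/13/1/15/0 ; →target
#4 nor  $r3, $r6, $r2 ; 0/7/0/65520/13/1/15/0
#12 slti  $r4, $r3, 0 ; 0/7/0/65520/0/1/15/0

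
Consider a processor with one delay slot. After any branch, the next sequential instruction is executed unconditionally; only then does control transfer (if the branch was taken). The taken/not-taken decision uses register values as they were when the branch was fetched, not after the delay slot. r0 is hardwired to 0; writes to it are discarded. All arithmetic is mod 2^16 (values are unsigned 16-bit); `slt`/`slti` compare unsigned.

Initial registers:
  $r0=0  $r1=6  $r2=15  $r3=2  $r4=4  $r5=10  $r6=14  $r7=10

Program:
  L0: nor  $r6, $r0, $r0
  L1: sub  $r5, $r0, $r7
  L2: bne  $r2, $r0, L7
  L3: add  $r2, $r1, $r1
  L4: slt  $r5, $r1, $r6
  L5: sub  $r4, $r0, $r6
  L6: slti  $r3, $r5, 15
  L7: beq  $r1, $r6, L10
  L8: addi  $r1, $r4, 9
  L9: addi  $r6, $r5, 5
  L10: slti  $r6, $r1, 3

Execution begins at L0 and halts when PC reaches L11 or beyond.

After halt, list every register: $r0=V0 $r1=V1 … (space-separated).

[0] nor  $r6, $r0, $r0  →  {$r0:0, $r1:6, $r2:15, $r3:2, $r4:4, $r5:10, $r6:65535, $r7:10}
[1] sub  $r5, $r0, $r7  →  {$r0:0, $r1:6, $r2:15, $r3:2, $r4:4, $r5:65526, $r6:65535, $r7:10}
[2] bne  $r2, $r0, L7  →  {$r0:0, $r1:6, $r2:15, $r3:2, $r4:4, $r5:65526, $r6:65535, $r7:10}  ⟨branch taken⟩
[3] add  $r2, $r1, $r1  →  {$r0:0, $r1:6, $r2:12, $r3:2, $r4:4, $r5:65526, $r6:65535, $r7:10}
[7] beq  $r1, $r6, L10  →  {$r0:0, $r1:6, $r2:12, $r3:2, $r4:4, $r5:65526, $r6:65535, $r7:10}  ⟨branch fallthrough⟩
[8] addi  $r1, $r4, 9  →  {$r0:0, $r1:13, $r2:12, $r3:2, $r4:4, $r5:65526, $r6:65535, $r7:10}
[9] addi  $r6, $r5, 5  →  {$r0:0, $r1:13, $r2:12, $r3:2, $r4:4, $r5:65526, $r6:65531, $r7:10}
[10] slti  $r6, $r1, 3  →  {$r0:0, $r1:13, $r2:12, $r3:2, $r4:4, $r5:65526, $r6:0, $r7:10}

$r0=0 $r1=13 $r2=12 $r3=2 $r4=4 $r5=65526 $r6=0 $r7=10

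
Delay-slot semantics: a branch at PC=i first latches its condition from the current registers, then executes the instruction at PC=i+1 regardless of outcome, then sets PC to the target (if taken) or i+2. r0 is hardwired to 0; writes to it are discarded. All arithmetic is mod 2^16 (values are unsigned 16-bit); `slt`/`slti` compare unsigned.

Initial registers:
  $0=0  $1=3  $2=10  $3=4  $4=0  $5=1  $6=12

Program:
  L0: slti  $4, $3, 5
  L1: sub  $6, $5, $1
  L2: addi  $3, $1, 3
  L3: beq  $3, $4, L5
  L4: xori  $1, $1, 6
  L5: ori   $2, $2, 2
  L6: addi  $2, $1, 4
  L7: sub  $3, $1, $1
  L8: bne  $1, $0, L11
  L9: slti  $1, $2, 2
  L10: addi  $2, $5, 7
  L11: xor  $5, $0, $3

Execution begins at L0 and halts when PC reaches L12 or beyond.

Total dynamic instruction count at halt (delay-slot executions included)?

11

#0 slti  $4, $3, 5 ; 0/3/10/4/1/1/12
#1 sub  $6, $5, $1 ; 0/3/10/4/1/1/65534
#2 addi  $3, $1, 3 ; 0/3/10/6/1/1/65534
#3 beq  $3, $4, L5 ; 0/3/10/6/1/1/65534 ; →fallthru
#4 xori  $1, $1, 6 ; 0/5/10/6/1/1/65534
#5 ori   $2, $2, 2 ; 0/5/10/6/1/1/65534
#6 addi  $2, $1, 4 ; 0/5/9/6/1/1/65534
#7 sub  $3, $1, $1 ; 0/5/9/0/1/1/65534
#8 bne  $1, $0, L11 ; 0/5/9/0/1/1/65534 ; →target
#9 slti  $1, $2, 2 ; 0/0/9/0/1/1/65534
#11 xor  $5, $0, $3 ; 0/0/9/0/1/0/65534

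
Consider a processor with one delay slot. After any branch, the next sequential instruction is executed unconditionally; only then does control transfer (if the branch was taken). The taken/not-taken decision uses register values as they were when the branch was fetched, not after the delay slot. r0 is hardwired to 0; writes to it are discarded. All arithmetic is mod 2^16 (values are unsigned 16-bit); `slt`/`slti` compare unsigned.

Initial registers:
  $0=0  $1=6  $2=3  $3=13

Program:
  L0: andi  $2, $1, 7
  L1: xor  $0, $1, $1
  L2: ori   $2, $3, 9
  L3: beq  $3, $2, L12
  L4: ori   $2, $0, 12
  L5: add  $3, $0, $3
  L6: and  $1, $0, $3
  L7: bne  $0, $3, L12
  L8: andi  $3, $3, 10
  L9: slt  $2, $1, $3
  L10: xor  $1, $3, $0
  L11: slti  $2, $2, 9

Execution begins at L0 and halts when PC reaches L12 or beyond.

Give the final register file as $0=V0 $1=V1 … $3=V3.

PC=0  andi  $2, $1, 7        | $0=0 $1=6 $2=6 $3=13
PC=1  xor  $0, $1, $1        | $0=0 $1=6 $2=6 $3=13
PC=2  ori   $2, $3, 9        | $0=0 $1=6 $2=13 $3=13
PC=3  beq  $3, $2, L12       | $0=0 $1=6 $2=13 $3=13  [TAKEN]
PC=4  ori   $2, $0, 12       | $0=0 $1=6 $2=12 $3=13

$0=0 $1=6 $2=12 $3=13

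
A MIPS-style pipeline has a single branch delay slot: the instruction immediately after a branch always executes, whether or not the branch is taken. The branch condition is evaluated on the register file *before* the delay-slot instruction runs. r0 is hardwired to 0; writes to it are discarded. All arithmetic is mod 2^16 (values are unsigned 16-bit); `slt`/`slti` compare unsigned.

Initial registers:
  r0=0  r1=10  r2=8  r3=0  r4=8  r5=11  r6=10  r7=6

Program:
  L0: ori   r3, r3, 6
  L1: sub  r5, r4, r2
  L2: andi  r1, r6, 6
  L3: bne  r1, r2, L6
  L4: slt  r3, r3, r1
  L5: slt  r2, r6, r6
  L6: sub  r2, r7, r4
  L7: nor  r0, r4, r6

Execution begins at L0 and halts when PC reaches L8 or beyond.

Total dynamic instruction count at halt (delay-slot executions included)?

7

PC=0  ori   r3, r3, 6        | r0=0 r1=10 r2=8 r3=6 r4=8 r5=11 r6=10 r7=6
PC=1  sub  r5, r4, r2        | r0=0 r1=10 r2=8 r3=6 r4=8 r5=0 r6=10 r7=6
PC=2  andi  r1, r6, 6        | r0=0 r1=2 r2=8 r3=6 r4=8 r5=0 r6=10 r7=6
PC=3  bne  r1, r2, L6        | r0=0 r1=2 r2=8 r3=6 r4=8 r5=0 r6=10 r7=6  [TAKEN]
PC=4  slt  r3, r3, r1        | r0=0 r1=2 r2=8 r3=0 r4=8 r5=0 r6=10 r7=6
PC=6  sub  r2, r7, r4        | r0=0 r1=2 r2=65534 r3=0 r4=8 r5=0 r6=10 r7=6
PC=7  nor  r0, r4, r6        | r0=0 r1=2 r2=65534 r3=0 r4=8 r5=0 r6=10 r7=6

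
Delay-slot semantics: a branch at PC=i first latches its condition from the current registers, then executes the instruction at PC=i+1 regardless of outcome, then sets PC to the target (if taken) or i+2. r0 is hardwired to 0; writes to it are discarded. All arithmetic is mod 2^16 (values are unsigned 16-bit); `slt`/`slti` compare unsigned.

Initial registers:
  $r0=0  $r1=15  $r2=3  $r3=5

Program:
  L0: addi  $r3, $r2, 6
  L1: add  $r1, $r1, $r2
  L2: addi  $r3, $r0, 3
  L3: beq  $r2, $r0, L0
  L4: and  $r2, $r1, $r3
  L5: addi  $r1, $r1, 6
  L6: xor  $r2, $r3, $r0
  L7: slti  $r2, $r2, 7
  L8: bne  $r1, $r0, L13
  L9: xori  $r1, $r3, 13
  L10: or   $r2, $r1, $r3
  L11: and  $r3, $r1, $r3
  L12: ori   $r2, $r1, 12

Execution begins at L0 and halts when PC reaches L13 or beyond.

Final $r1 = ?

  step pc=0: addi  $r3, $r2, 6  regs=(0,15,3,9)
  step pc=1: add  $r1, $r1, $r2  regs=(0,18,3,9)
  step pc=2: addi  $r3, $r0, 3  regs=(0,18,3,3)
  step pc=3: beq  $r2, $r0, L0  cond=F  regs=(0,18,3,3)
  step pc=4: and  $r2, $r1, $r3  regs=(0,18,2,3)
  step pc=5: addi  $r1, $r1, 6  regs=(0,24,2,3)
  step pc=6: xor  $r2, $r3, $r0  regs=(0,24,3,3)
  step pc=7: slti  $r2, $r2, 7  regs=(0,24,1,3)
  step pc=8: bne  $r1, $r0, L13  cond=T  regs=(0,24,1,3)
  step pc=9: xori  $r1, $r3, 13  regs=(0,14,1,3)

14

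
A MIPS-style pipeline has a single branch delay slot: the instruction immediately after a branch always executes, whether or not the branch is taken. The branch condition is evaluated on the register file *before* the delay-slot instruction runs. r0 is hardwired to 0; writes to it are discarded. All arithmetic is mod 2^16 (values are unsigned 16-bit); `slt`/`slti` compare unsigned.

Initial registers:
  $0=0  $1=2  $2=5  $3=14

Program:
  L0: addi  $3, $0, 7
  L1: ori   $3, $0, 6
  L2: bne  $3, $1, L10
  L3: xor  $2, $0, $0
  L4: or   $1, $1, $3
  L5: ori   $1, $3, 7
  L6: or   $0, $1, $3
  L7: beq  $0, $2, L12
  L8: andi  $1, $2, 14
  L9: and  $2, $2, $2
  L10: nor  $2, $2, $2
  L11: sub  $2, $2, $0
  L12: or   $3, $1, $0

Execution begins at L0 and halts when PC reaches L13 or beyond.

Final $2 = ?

65535

#0 addi  $3, $0, 7 ; 0/2/5/7
#1 ori   $3, $0, 6 ; 0/2/5/6
#2 bne  $3, $1, L10 ; 0/2/5/6 ; →target
#3 xor  $2, $0, $0 ; 0/2/0/6
#10 nor  $2, $2, $2 ; 0/2/65535/6
#11 sub  $2, $2, $0 ; 0/2/65535/6
#12 or   $3, $1, $0 ; 0/2/65535/2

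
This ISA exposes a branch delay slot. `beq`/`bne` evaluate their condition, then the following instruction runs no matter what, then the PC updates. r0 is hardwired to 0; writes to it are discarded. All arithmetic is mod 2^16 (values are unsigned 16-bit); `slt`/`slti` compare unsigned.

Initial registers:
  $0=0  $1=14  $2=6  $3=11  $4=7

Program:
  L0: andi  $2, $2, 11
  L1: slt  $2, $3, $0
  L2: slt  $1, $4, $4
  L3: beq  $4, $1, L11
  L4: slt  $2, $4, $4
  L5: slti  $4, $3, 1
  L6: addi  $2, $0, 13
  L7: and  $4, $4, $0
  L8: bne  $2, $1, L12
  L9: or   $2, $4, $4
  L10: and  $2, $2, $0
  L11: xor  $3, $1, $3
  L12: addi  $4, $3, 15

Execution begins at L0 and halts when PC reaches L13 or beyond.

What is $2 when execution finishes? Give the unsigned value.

0

  step pc=0: andi  $2, $2, 11  regs=(0,14,2,11,7)
  step pc=1: slt  $2, $3, $0  regs=(0,14,0,11,7)
  step pc=2: slt  $1, $4, $4  regs=(0,0,0,11,7)
  step pc=3: beq  $4, $1, L11  cond=F  regs=(0,0,0,11,7)
  step pc=4: slt  $2, $4, $4  regs=(0,0,0,11,7)
  step pc=5: slti  $4, $3, 1  regs=(0,0,0,11,0)
  step pc=6: addi  $2, $0, 13  regs=(0,0,13,11,0)
  step pc=7: and  $4, $4, $0  regs=(0,0,13,11,0)
  step pc=8: bne  $2, $1, L12  cond=T  regs=(0,0,13,11,0)
  step pc=9: or   $2, $4, $4  regs=(0,0,0,11,0)
  step pc=12: addi  $4, $3, 15  regs=(0,0,0,11,26)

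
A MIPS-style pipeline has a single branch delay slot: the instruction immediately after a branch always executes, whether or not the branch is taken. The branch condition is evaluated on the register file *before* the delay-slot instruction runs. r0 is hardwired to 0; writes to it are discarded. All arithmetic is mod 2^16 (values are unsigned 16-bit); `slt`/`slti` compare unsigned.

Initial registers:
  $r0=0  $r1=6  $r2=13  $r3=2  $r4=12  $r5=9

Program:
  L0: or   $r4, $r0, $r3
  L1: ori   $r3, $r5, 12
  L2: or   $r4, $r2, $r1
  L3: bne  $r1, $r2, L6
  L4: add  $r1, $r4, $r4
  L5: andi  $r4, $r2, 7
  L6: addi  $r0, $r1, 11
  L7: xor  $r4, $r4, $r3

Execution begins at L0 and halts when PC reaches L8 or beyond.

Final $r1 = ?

PC=0  or   $r4, $r0, $r3     | $r0=0 $r1=6 $r2=13 $r3=2 $r4=2 $r5=9
PC=1  ori   $r3, $r5, 12     | $r0=0 $r1=6 $r2=13 $r3=13 $r4=2 $r5=9
PC=2  or   $r4, $r2, $r1     | $r0=0 $r1=6 $r2=13 $r3=13 $r4=15 $r5=9
PC=3  bne  $r1, $r2, L6      | $r0=0 $r1=6 $r2=13 $r3=13 $r4=15 $r5=9  [TAKEN]
PC=4  add  $r1, $r4, $r4     | $r0=0 $r1=30 $r2=13 $r3=13 $r4=15 $r5=9
PC=6  addi  $r0, $r1, 11     | $r0=0 $r1=30 $r2=13 $r3=13 $r4=15 $r5=9
PC=7  xor  $r4, $r4, $r3     | $r0=0 $r1=30 $r2=13 $r3=13 $r4=2 $r5=9

30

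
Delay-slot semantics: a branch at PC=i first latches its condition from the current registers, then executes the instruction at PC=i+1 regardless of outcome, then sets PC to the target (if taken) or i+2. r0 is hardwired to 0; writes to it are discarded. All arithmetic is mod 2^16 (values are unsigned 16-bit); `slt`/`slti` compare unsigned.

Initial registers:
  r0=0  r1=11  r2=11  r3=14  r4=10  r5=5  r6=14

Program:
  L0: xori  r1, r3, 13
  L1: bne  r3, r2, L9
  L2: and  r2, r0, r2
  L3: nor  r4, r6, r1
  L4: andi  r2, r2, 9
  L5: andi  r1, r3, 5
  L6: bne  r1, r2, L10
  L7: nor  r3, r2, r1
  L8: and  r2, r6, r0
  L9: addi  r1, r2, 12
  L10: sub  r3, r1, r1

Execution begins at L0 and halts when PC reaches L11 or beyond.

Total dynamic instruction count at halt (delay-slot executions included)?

  step pc=0: xori  r1, r3, 13  regs=(0,3,11,14,10,5,14)
  step pc=1: bne  r3, r2, L9  cond=T  regs=(0,3,11,14,10,5,14)
  step pc=2: and  r2, r0, r2  regs=(0,3,0,14,10,5,14)
  step pc=9: addi  r1, r2, 12  regs=(0,12,0,14,10,5,14)
  step pc=10: sub  r3, r1, r1  regs=(0,12,0,0,10,5,14)

5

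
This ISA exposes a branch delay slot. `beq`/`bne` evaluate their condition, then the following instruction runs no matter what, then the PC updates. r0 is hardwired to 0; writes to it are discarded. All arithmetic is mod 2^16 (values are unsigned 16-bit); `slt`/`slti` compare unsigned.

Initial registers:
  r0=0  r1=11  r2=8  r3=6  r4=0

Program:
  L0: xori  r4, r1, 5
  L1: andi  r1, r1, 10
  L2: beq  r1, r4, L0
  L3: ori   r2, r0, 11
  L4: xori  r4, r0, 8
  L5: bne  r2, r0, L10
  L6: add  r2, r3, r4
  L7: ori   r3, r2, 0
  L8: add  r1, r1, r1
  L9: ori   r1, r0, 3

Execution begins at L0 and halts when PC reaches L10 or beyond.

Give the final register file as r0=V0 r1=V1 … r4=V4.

r0=0 r1=10 r2=14 r3=6 r4=8

#0 xori  r4, r1, 5 ; 0/11/8/6/14
#1 andi  r1, r1, 10 ; 0/10/8/6/14
#2 beq  r1, r4, L0 ; 0/10/8/6/14 ; →fallthru
#3 ori   r2, r0, 11 ; 0/10/11/6/14
#4 xori  r4, r0, 8 ; 0/10/11/6/8
#5 bne  r2, r0, L10 ; 0/10/11/6/8 ; →target
#6 add  r2, r3, r4 ; 0/10/14/6/8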